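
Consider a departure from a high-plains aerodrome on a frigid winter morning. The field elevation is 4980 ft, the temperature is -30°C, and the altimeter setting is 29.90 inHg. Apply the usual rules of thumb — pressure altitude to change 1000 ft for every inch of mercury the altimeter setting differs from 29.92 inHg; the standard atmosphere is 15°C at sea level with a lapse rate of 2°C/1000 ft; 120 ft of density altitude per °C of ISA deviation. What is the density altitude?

Pressure altitude = 4980 + (29.92 − 29.90) × 1000 = 4980 + (+20) = 5000 ft.
ISA temperature at 5000 ft = 15 − 2 × (5000/1000) = 5°C.
ISA deviation = -30 − 5 = -35°C.
Density altitude = 5000 + 120 × (-35) = 800 ft.

800 ft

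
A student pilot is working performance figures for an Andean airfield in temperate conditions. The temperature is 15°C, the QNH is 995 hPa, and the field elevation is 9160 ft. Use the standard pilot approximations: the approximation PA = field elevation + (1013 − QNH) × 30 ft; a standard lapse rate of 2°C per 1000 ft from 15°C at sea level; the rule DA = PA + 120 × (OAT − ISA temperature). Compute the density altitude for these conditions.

12028 ft

Pressure altitude = 9160 + (1013 − 995) × 30 = 9160 + (+540) = 9700 ft.
ISA temperature at 9700 ft = 15 − 2 × (9700/1000) = -4.4°C.
ISA deviation = 15 − (-4.4) = +19.4°C.
Density altitude = 9700 + 120 × (19.4) = 12028 ft.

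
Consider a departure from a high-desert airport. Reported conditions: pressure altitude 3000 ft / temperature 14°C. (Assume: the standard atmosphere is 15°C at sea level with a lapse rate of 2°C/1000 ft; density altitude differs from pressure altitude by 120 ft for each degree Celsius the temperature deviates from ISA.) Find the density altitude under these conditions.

3600 ft

ISA temperature at 3000 ft = 15 − 2 × (3000/1000) = 9°C.
ISA deviation = 14 − 9 = +5°C.
Density altitude = 3000 + 120 × (5) = 3000 + (+600) = 3600 ft.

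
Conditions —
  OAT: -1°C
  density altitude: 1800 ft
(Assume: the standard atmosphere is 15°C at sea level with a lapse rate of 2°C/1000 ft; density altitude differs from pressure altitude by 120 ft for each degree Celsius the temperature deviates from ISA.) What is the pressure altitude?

DA = PA + 120 × (OAT − (15 − 2·PA/1000)) = PA + 120·OAT − 1800 + 0.24·PA = 1.24·PA + 120·OAT − 1800.
So 1.24·PA = 1800 − 120 × (-1) + 1800 = 3720.
PA = 3720 / 1.24 = 3000 ft.

3000 ft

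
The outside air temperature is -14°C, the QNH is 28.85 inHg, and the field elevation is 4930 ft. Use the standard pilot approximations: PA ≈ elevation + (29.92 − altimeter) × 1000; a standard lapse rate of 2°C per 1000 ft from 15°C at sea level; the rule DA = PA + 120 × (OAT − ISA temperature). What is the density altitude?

3960 ft

Pressure altitude = 4930 + (29.92 − 28.85) × 1000 = 4930 + (+1070) = 6000 ft.
ISA temperature at 6000 ft = 15 − 2 × (6000/1000) = 3°C.
ISA deviation = -14 − 3 = -17°C.
Density altitude = 6000 + 120 × (-17) = 3960 ft.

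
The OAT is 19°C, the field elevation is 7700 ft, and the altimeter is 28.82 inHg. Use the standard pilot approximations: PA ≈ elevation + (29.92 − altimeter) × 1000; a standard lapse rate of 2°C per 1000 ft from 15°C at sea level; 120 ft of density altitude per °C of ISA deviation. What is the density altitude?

11392 ft

Pressure altitude = 7700 + (29.92 − 28.82) × 1000 = 7700 + (+1100) = 8800 ft.
ISA temperature at 8800 ft = 15 − 2 × (8800/1000) = -2.6°C.
ISA deviation = 19 − (-2.6) = +21.6°C.
Density altitude = 8800 + 120 × (21.6) = 11392 ft.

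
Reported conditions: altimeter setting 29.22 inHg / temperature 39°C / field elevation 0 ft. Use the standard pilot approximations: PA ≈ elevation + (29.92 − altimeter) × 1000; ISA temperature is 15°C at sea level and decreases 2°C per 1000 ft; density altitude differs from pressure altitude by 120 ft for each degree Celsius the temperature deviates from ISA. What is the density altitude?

3748 ft

Pressure altitude = 0 + (29.92 − 29.22) × 1000 = 0 + (+700) = 700 ft.
ISA temperature at 700 ft = 15 − 2 × (700/1000) = 13.6°C.
ISA deviation = 39 − 13.6 = +25.4°C.
Density altitude = 700 + 120 × (25.4) = 3748 ft.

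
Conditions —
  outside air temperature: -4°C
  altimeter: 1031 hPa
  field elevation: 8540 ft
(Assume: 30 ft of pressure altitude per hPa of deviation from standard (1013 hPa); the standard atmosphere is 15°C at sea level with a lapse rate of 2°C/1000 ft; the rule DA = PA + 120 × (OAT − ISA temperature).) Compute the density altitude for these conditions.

7640 ft

Pressure altitude = 8540 + (1013 − 1031) × 30 = 8540 + (-540) = 8000 ft.
ISA temperature at 8000 ft = 15 − 2 × (8000/1000) = -1°C.
ISA deviation = -4 − (-1) = -3°C.
Density altitude = 8000 + 120 × (-3) = 7640 ft.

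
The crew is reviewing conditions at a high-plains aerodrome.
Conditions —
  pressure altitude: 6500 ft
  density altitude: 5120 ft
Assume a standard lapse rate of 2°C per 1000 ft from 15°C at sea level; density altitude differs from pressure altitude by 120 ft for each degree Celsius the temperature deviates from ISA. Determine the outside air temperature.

-9.5°C

Density altitude − pressure altitude = 5120 − 6500 = -1380 ft.
At 120 ft/°C that is an ISA deviation of -1380/120 = -11.5°C.
ISA temperature at 6500 ft = 15 − 2 × (6500/1000) = 2°C.
OAT = ISA + deviation = 2 + (-11.5) = -9.5°C.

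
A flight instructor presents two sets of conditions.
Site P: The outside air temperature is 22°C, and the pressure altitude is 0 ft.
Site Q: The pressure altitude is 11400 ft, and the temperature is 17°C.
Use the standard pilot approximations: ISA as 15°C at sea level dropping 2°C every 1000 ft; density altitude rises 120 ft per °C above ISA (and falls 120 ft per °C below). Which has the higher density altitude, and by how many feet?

Site P: ISA temp = 15°C, deviation +7°C, DA = 0 + 120 × 7 = 840 ft.
Site Q: ISA temp = -7.8°C, deviation +24.8°C, DA = 11400 + 120 × 24.8 = 14376 ft.
Site Q is higher by 14376 − 840 = 13536 ft.

Site Q by 13536 ft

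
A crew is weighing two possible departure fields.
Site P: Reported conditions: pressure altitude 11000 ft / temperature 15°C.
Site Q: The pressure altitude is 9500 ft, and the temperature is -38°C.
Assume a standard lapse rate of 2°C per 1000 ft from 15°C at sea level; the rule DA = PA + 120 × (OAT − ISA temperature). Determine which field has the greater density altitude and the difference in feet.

Site P: ISA temp = -7°C, deviation +22°C, DA = 11000 + 120 × 22 = 13640 ft.
Site Q: ISA temp = -4°C, deviation -34°C, DA = 9500 + 120 × (-34) = 5420 ft.
Site P is higher by 13640 − 5420 = 8220 ft.

Site P by 8220 ft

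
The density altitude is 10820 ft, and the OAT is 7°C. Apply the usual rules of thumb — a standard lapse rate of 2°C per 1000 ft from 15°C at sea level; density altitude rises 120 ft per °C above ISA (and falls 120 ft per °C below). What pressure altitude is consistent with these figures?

DA = PA + 120 × (OAT − (15 − 2·PA/1000)) = PA + 120·OAT − 1800 + 0.24·PA = 1.24·PA + 120·OAT − 1800.
So 1.24·PA = 10820 − 120 × 7 + 1800 = 11780.
PA = 11780 / 1.24 = 9500 ft.

9500 ft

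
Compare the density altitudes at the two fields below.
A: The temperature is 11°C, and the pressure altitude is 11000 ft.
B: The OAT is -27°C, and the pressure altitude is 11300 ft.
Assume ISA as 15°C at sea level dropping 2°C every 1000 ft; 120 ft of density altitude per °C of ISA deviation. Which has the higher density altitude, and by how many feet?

A: ISA temp = -7°C, deviation +18°C, DA = 11000 + 120 × 18 = 13160 ft.
B: ISA temp = -7.6°C, deviation -19.4°C, DA = 11300 + 120 × (-19.4) = 8972 ft.
A is higher by 13160 − 8972 = 4188 ft.

A by 4188 ft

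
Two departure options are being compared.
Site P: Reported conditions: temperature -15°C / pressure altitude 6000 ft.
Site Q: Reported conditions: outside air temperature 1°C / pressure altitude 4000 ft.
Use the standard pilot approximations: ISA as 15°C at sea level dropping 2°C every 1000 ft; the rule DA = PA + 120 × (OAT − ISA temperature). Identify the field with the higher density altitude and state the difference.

Site P: ISA temp = 3°C, deviation -18°C, DA = 6000 + 120 × (-18) = 3840 ft.
Site Q: ISA temp = 7°C, deviation -6°C, DA = 4000 + 120 × (-6) = 3280 ft.
Site P is higher by 3840 − 3280 = 560 ft.

Site P by 560 ft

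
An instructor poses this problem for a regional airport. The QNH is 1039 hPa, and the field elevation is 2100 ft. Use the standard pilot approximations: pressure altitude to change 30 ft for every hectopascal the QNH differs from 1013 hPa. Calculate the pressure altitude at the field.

Pressure correction = (1013 − 1039) × 30 = -780 ft.
Pressure altitude = 2100 + (-780) = 1320 ft.

1320 ft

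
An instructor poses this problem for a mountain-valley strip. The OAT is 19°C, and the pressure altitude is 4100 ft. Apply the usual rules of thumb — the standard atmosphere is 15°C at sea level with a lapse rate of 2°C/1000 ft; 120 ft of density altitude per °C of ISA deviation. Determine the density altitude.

ISA temperature at 4100 ft = 15 − 2 × (4100/1000) = 6.8°C.
ISA deviation = 19 − 6.8 = +12.2°C.
Density altitude = 4100 + 120 × (12.2) = 4100 + (+1464) = 5564 ft.

5564 ft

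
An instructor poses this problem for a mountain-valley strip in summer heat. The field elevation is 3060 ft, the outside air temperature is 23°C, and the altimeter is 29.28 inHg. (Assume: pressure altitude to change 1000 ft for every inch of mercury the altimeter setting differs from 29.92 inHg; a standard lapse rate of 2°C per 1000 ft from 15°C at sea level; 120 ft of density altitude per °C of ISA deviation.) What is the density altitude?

5548 ft

Pressure altitude = 3060 + (29.92 − 29.28) × 1000 = 3060 + (+640) = 3700 ft.
ISA temperature at 3700 ft = 15 − 2 × (3700/1000) = 7.6°C.
ISA deviation = 23 − 7.6 = +15.4°C.
Density altitude = 3700 + 120 × (15.4) = 5548 ft.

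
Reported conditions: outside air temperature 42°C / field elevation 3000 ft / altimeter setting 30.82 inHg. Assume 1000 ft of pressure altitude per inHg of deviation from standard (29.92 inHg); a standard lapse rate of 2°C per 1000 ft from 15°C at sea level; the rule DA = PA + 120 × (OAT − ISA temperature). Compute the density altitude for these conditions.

5844 ft

Pressure altitude = 3000 + (29.92 − 30.82) × 1000 = 3000 + (-900) = 2100 ft.
ISA temperature at 2100 ft = 15 − 2 × (2100/1000) = 10.8°C.
ISA deviation = 42 − 10.8 = +31.2°C.
Density altitude = 2100 + 120 × (31.2) = 5844 ft.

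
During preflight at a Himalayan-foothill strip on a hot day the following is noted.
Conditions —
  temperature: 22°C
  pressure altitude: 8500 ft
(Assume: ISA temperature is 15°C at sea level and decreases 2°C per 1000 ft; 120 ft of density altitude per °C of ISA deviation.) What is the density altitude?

ISA temperature at 8500 ft = 15 − 2 × (8500/1000) = -2°C.
ISA deviation = 22 − (-2) = +24°C.
Density altitude = 8500 + 120 × (24) = 8500 + (+2880) = 11380 ft.

11380 ft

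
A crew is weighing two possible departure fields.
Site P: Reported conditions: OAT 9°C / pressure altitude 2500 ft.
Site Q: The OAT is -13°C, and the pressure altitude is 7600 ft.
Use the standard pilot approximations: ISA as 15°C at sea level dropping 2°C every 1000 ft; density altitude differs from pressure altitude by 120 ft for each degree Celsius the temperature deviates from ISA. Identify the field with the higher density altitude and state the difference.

Site P: ISA temp = 10°C, deviation -1°C, DA = 2500 + 120 × (-1) = 2380 ft.
Site Q: ISA temp = -0.2°C, deviation -12.8°C, DA = 7600 + 120 × (-12.8) = 6064 ft.
Site Q is higher by 6064 − 2380 = 3684 ft.

Site Q by 3684 ft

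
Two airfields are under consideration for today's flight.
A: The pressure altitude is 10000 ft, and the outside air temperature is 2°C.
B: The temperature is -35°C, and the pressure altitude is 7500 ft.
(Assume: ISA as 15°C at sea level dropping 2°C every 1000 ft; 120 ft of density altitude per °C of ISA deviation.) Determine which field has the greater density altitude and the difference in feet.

A by 7540 ft

A: ISA temp = -5°C, deviation +7°C, DA = 10000 + 120 × 7 = 10840 ft.
B: ISA temp = 0°C, deviation -35°C, DA = 7500 + 120 × (-35) = 3300 ft.
A is higher by 10840 − 3300 = 7540 ft.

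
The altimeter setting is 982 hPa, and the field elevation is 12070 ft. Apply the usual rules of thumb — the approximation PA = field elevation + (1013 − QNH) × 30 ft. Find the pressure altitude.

13000 ft

Pressure correction = (1013 − 982) × 30 = +930 ft.
Pressure altitude = 12070 + (+930) = 13000 ft.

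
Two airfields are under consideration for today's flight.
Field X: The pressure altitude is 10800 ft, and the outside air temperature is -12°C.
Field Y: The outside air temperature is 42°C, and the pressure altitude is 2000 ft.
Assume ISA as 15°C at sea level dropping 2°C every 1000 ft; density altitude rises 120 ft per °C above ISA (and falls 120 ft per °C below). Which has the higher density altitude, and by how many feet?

Field X: ISA temp = -6.6°C, deviation -5.4°C, DA = 10800 + 120 × (-5.4) = 10152 ft.
Field Y: ISA temp = 11°C, deviation +31°C, DA = 2000 + 120 × 31 = 5720 ft.
Field X is higher by 10152 − 5720 = 4432 ft.

Field X by 4432 ft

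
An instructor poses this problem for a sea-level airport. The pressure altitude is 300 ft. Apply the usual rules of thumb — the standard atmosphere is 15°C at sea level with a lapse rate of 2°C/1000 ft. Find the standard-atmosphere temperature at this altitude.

ISA temperature = 15 − 2 × (300/1000) = 15 − 0.6 = 14.4°C.

14.4°C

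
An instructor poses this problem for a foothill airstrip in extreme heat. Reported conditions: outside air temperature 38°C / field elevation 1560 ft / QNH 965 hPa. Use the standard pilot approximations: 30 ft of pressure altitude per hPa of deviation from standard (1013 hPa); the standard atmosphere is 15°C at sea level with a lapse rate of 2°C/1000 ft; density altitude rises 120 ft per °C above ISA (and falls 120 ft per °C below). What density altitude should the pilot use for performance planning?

Pressure altitude = 1560 + (1013 − 965) × 30 = 1560 + (+1440) = 3000 ft.
ISA temperature at 3000 ft = 15 − 2 × (3000/1000) = 9°C.
ISA deviation = 38 − 9 = +29°C.
Density altitude = 3000 + 120 × (29) = 6480 ft.

6480 ft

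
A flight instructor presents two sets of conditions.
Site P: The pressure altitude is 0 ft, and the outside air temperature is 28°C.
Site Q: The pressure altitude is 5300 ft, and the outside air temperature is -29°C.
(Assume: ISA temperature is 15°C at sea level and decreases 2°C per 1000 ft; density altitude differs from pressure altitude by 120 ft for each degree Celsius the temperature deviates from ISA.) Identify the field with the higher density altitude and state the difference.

Site P: ISA temp = 15°C, deviation +13°C, DA = 0 + 120 × 13 = 1560 ft.
Site Q: ISA temp = 4.4°C, deviation -33.4°C, DA = 5300 + 120 × (-33.4) = 1292 ft.
Site P is higher by 1560 − 1292 = 268 ft.

Site P by 268 ft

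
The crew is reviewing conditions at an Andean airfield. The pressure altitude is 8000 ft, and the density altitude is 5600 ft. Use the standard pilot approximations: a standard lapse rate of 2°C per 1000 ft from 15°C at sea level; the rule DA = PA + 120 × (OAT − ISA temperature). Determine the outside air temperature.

Density altitude − pressure altitude = 5600 − 8000 = -2400 ft.
At 120 ft/°C that is an ISA deviation of -2400/120 = -20°C.
ISA temperature at 8000 ft = 15 − 2 × (8000/1000) = -1°C.
OAT = ISA + deviation = -1 + (-20) = -21°C.

-21°C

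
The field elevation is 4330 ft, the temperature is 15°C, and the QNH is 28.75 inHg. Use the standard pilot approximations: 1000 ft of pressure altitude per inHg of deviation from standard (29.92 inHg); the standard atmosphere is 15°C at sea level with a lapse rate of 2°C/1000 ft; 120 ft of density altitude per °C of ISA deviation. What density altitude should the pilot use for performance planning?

Pressure altitude = 4330 + (29.92 − 28.75) × 1000 = 4330 + (+1170) = 5500 ft.
ISA temperature at 5500 ft = 15 − 2 × (5500/1000) = 4°C.
ISA deviation = 15 − 4 = +11°C.
Density altitude = 5500 + 120 × (11) = 6820 ft.

6820 ft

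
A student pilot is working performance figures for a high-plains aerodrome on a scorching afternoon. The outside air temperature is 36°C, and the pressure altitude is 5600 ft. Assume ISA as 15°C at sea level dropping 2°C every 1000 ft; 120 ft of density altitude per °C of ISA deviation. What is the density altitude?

ISA temperature at 5600 ft = 15 − 2 × (5600/1000) = 3.8°C.
ISA deviation = 36 − 3.8 = +32.2°C.
Density altitude = 5600 + 120 × (32.2) = 5600 + (+3864) = 9464 ft.

9464 ft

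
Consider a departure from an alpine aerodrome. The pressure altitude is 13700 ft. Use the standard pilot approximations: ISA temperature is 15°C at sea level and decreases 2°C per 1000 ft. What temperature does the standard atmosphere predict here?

-12.4°C

ISA temperature = 15 − 2 × (13700/1000) = 15 − 27.4 = -12.4°C.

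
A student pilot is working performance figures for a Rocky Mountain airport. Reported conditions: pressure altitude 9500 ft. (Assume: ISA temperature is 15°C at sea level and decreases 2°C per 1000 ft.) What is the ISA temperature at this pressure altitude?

ISA temperature = 15 − 2 × (9500/1000) = 15 − 19 = -4°C.

-4°C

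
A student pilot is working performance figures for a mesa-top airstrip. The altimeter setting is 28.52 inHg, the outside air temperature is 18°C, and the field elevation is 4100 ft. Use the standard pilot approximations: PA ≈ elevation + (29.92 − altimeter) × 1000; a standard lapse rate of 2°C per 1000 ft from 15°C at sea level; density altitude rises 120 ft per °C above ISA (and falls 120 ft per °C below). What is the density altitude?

7180 ft

Pressure altitude = 4100 + (29.92 − 28.52) × 1000 = 4100 + (+1400) = 5500 ft.
ISA temperature at 5500 ft = 15 − 2 × (5500/1000) = 4°C.
ISA deviation = 18 − 4 = +14°C.
Density altitude = 5500 + 120 × (14) = 7180 ft.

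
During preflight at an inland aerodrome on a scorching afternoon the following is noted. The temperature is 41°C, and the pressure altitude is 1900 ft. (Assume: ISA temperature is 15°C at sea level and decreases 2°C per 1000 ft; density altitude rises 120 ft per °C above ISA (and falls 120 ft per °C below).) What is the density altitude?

5476 ft

ISA temperature at 1900 ft = 15 − 2 × (1900/1000) = 11.2°C.
ISA deviation = 41 − 11.2 = +29.8°C.
Density altitude = 1900 + 120 × (29.8) = 1900 + (+3576) = 5476 ft.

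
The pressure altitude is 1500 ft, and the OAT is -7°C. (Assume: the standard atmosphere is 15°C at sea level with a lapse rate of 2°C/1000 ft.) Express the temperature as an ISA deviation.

ISA-19°C

ISA temperature at 1500 ft = 15 − 2 × (1500/1000) = 12°C.
Deviation = OAT − ISA = -7 − 12 = -19°C.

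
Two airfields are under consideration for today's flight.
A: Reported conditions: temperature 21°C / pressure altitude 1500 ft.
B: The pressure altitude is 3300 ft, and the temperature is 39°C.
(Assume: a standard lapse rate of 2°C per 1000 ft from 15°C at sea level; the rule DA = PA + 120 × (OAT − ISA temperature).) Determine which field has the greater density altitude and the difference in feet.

A: ISA temp = 12°C, deviation +9°C, DA = 1500 + 120 × 9 = 2580 ft.
B: ISA temp = 8.4°C, deviation +30.6°C, DA = 3300 + 120 × 30.6 = 6972 ft.
B is higher by 6972 − 2580 = 4392 ft.

B by 4392 ft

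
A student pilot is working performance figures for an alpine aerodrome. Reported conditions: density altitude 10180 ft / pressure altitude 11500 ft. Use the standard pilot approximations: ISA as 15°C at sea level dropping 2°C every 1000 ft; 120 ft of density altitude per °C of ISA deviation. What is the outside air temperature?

Density altitude − pressure altitude = 10180 − 11500 = -1320 ft.
At 120 ft/°C that is an ISA deviation of -1320/120 = -11°C.
ISA temperature at 11500 ft = 15 − 2 × (11500/1000) = -8°C.
OAT = ISA + deviation = -8 + (-11) = -19°C.

-19°C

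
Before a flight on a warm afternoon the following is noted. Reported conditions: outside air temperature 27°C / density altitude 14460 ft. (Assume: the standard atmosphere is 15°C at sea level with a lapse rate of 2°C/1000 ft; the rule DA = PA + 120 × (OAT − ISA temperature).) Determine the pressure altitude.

10500 ft

DA = PA + 120 × (OAT − (15 − 2·PA/1000)) = PA + 120·OAT − 1800 + 0.24·PA = 1.24·PA + 120·OAT − 1800.
So 1.24·PA = 14460 − 120 × 27 + 1800 = 13020.
PA = 13020 / 1.24 = 10500 ft.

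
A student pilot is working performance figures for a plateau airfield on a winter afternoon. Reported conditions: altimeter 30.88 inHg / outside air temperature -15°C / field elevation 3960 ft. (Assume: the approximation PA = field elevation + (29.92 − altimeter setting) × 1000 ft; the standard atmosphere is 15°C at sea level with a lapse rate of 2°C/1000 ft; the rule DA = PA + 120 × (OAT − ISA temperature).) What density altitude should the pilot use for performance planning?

120 ft

Pressure altitude = 3960 + (29.92 − 30.88) × 1000 = 3960 + (-960) = 3000 ft.
ISA temperature at 3000 ft = 15 − 2 × (3000/1000) = 9°C.
ISA deviation = -15 − 9 = -24°C.
Density altitude = 3000 + 120 × (-24) = 120 ft.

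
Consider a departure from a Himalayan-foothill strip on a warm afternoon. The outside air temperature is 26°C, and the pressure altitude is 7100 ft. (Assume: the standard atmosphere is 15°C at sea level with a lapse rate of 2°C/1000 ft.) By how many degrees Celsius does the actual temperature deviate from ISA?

ISA temperature at 7100 ft = 15 − 2 × (7100/1000) = 0.8°C.
Deviation = OAT − ISA = 26 − 0.8 = +25.2°C.

ISA+25.2°C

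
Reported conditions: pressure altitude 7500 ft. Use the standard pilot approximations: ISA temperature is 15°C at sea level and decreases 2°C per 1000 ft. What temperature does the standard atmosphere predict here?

0°C

ISA temperature = 15 − 2 × (7500/1000) = 15 − 15 = 0°C.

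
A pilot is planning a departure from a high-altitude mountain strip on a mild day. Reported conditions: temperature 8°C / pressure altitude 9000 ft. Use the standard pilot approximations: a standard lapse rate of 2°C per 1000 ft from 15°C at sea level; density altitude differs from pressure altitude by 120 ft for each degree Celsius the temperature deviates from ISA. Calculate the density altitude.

ISA temperature at 9000 ft = 15 − 2 × (9000/1000) = -3°C.
ISA deviation = 8 − (-3) = +11°C.
Density altitude = 9000 + 120 × (11) = 9000 + (+1320) = 10320 ft.

10320 ft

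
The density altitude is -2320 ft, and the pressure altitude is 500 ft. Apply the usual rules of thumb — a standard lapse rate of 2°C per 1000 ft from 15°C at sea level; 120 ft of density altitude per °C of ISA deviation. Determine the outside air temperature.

-9.5°C

Density altitude − pressure altitude = -2320 − 500 = -2820 ft.
At 120 ft/°C that is an ISA deviation of -2820/120 = -23.5°C.
ISA temperature at 500 ft = 15 − 2 × (500/1000) = 14°C.
OAT = ISA + deviation = 14 + (-23.5) = -9.5°C.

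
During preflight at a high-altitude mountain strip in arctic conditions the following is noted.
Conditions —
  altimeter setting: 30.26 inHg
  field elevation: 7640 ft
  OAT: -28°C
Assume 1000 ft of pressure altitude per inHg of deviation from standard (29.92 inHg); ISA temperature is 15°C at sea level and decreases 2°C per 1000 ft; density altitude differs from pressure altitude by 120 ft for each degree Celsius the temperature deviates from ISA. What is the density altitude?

Pressure altitude = 7640 + (29.92 − 30.26) × 1000 = 7640 + (-340) = 7300 ft.
ISA temperature at 7300 ft = 15 − 2 × (7300/1000) = 0.4°C.
ISA deviation = -28 − 0.4 = -28.4°C.
Density altitude = 7300 + 120 × (-28.4) = 3892 ft.

3892 ft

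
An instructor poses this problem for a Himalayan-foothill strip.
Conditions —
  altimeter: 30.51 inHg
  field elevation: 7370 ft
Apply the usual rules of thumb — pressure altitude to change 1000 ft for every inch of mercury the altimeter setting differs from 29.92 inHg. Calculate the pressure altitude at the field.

Pressure correction = (29.92 − 30.51) × 1000 = -590 ft.
Pressure altitude = 7370 + (-590) = 6780 ft.

6780 ft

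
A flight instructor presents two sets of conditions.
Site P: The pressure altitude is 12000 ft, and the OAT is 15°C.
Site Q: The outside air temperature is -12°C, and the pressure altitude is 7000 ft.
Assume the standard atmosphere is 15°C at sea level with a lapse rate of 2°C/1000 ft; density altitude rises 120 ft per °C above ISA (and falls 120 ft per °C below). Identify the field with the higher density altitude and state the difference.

Site P: ISA temp = -9°C, deviation +24°C, DA = 12000 + 120 × 24 = 14880 ft.
Site Q: ISA temp = 1°C, deviation -13°C, DA = 7000 + 120 × (-13) = 5440 ft.
Site P is higher by 14880 − 5440 = 9440 ft.

Site P by 9440 ft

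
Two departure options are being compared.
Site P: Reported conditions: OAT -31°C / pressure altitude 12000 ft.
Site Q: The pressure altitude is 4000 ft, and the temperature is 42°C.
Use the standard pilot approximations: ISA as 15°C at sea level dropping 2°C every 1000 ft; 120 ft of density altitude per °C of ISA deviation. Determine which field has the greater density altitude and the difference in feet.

Site P by 1160 ft

Site P: ISA temp = -9°C, deviation -22°C, DA = 12000 + 120 × (-22) = 9360 ft.
Site Q: ISA temp = 7°C, deviation +35°C, DA = 4000 + 120 × 35 = 8200 ft.
Site P is higher by 9360 − 8200 = 1160 ft.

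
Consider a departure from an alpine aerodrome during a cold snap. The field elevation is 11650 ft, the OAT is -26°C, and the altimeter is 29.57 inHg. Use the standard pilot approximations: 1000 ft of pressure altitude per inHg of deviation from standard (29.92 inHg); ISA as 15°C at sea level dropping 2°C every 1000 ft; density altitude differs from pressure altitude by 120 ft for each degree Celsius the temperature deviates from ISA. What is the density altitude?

9960 ft

Pressure altitude = 11650 + (29.92 − 29.57) × 1000 = 11650 + (+350) = 12000 ft.
ISA temperature at 12000 ft = 15 − 2 × (12000/1000) = -9°C.
ISA deviation = -26 − (-9) = -17°C.
Density altitude = 12000 + 120 × (-17) = 9960 ft.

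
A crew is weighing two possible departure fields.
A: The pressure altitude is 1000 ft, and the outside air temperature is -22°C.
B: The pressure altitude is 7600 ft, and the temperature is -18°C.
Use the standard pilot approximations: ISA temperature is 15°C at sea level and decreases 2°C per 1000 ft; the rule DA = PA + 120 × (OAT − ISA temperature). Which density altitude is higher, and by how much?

A: ISA temp = 13°C, deviation -35°C, DA = 1000 + 120 × (-35) = -3200 ft.
B: ISA temp = -0.2°C, deviation -17.8°C, DA = 7600 + 120 × (-17.8) = 5464 ft.
B is higher by 5464 − (-3200) = 8664 ft.

B by 8664 ft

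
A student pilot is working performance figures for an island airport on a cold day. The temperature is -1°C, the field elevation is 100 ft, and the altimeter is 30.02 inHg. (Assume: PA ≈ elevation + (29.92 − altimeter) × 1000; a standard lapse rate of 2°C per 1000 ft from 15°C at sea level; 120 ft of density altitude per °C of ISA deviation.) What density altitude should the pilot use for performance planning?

-1920 ft

Pressure altitude = 100 + (29.92 − 30.02) × 1000 = 100 + (-100) = 0 ft.
ISA temperature at 0 ft = 15 − 2 × (0/1000) = 15°C.
ISA deviation = -1 − 15 = -16°C.
Density altitude = 0 + 120 × (-16) = -1920 ft.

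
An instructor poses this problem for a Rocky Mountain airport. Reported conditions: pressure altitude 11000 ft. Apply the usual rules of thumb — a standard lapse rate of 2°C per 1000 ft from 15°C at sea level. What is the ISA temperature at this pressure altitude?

ISA temperature = 15 − 2 × (11000/1000) = 15 − 22 = -7°C.

-7°C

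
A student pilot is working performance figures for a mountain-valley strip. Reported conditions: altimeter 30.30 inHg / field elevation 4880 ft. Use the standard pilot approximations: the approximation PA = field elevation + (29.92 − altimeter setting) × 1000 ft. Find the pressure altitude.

4500 ft

Pressure correction = (29.92 − 30.30) × 1000 = -380 ft.
Pressure altitude = 4880 + (-380) = 4500 ft.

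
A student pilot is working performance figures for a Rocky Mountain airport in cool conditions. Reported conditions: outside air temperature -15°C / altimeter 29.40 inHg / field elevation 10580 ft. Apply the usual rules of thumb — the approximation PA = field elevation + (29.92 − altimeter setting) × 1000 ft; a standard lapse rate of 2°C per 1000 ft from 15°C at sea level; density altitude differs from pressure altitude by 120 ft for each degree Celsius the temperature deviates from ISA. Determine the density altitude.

10164 ft

Pressure altitude = 10580 + (29.92 − 29.40) × 1000 = 10580 + (+520) = 11100 ft.
ISA temperature at 11100 ft = 15 − 2 × (11100/1000) = -7.2°C.
ISA deviation = -15 − (-7.2) = -7.8°C.
Density altitude = 11100 + 120 × (-7.8) = 10164 ft.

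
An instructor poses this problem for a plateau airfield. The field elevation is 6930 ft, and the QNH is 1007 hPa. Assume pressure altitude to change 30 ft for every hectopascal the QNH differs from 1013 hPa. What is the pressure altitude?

7110 ft

Pressure correction = (1013 − 1007) × 30 = +180 ft.
Pressure altitude = 6930 + (+180) = 7110 ft.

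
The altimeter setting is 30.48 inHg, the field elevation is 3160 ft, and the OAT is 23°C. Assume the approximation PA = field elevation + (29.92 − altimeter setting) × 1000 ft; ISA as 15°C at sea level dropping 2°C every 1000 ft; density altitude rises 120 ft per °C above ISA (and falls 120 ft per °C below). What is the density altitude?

Pressure altitude = 3160 + (29.92 − 30.48) × 1000 = 3160 + (-560) = 2600 ft.
ISA temperature at 2600 ft = 15 − 2 × (2600/1000) = 9.8°C.
ISA deviation = 23 − 9.8 = +13.2°C.
Density altitude = 2600 + 120 × (13.2) = 4184 ft.

4184 ft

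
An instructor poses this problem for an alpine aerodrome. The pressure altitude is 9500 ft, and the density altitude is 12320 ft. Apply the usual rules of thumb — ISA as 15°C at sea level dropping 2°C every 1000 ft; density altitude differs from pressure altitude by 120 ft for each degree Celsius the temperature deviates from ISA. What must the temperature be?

19.5°C

Density altitude − pressure altitude = 12320 − 9500 = +2820 ft.
At 120 ft/°C that is an ISA deviation of 2820/120 = +23.5°C.
ISA temperature at 9500 ft = 15 − 2 × (9500/1000) = -4°C.
OAT = ISA + deviation = -4 + (+23.5) = 19.5°C.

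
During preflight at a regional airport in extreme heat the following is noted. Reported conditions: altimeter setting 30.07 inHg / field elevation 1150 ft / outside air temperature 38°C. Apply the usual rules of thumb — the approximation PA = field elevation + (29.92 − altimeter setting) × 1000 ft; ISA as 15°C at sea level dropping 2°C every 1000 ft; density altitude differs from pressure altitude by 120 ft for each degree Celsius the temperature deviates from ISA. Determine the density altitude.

Pressure altitude = 1150 + (29.92 − 30.07) × 1000 = 1150 + (-150) = 1000 ft.
ISA temperature at 1000 ft = 15 − 2 × (1000/1000) = 13°C.
ISA deviation = 38 − 13 = +25°C.
Density altitude = 1000 + 120 × (25) = 4000 ft.

4000 ft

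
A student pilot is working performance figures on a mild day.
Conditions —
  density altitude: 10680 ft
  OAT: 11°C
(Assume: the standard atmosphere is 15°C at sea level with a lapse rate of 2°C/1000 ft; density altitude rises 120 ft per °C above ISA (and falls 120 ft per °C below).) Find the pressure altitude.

9000 ft

DA = PA + 120 × (OAT − (15 − 2·PA/1000)) = PA + 120·OAT − 1800 + 0.24·PA = 1.24·PA + 120·OAT − 1800.
So 1.24·PA = 10680 − 120 × 11 + 1800 = 11160.
PA = 11160 / 1.24 = 9000 ft.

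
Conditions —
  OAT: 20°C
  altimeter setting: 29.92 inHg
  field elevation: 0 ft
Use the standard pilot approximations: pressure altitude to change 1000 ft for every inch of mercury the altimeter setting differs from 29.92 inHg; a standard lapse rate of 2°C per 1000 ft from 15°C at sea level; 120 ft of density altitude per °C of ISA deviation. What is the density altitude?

Pressure altitude = 0 + (29.92 − 29.92) × 1000 = 0 + (0) = 0 ft.
ISA temperature at 0 ft = 15 − 2 × (0/1000) = 15°C.
ISA deviation = 20 − 15 = +5°C.
Density altitude = 0 + 120 × (5) = 600 ft.

600 ft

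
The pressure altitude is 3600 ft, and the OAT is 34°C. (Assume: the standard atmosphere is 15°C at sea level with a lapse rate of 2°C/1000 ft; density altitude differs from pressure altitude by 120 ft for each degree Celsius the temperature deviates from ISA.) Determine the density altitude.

ISA temperature at 3600 ft = 15 − 2 × (3600/1000) = 7.8°C.
ISA deviation = 34 − 7.8 = +26.2°C.
Density altitude = 3600 + 120 × (26.2) = 3600 + (+3144) = 6744 ft.

6744 ft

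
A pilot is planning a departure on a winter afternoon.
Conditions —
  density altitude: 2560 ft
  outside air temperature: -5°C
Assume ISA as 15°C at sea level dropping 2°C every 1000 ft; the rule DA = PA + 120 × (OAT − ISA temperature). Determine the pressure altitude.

DA = PA + 120 × (OAT − (15 − 2·PA/1000)) = PA + 120·OAT − 1800 + 0.24·PA = 1.24·PA + 120·OAT − 1800.
So 1.24·PA = 2560 − 120 × (-5) + 1800 = 4960.
PA = 4960 / 1.24 = 4000 ft.

4000 ft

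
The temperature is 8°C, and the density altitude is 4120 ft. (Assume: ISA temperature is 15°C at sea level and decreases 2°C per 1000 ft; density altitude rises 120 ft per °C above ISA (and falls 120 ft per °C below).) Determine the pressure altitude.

DA = PA + 120 × (OAT − (15 − 2·PA/1000)) = PA + 120·OAT − 1800 + 0.24·PA = 1.24·PA + 120·OAT − 1800.
So 1.24·PA = 4120 − 120 × 8 + 1800 = 4960.
PA = 4960 / 1.24 = 4000 ft.

4000 ft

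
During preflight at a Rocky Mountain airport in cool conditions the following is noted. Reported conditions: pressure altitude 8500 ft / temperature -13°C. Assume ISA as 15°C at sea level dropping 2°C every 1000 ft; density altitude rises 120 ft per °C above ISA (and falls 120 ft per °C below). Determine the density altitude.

ISA temperature at 8500 ft = 15 − 2 × (8500/1000) = -2°C.
ISA deviation = -13 − (-2) = -11°C.
Density altitude = 8500 + 120 × (-11) = 8500 + (-1320) = 7180 ft.

7180 ft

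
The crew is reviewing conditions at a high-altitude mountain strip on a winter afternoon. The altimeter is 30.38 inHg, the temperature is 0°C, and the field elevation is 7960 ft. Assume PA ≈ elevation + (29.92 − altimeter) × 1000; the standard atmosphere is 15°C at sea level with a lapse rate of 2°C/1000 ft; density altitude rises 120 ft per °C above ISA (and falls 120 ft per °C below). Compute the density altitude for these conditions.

Pressure altitude = 7960 + (29.92 − 30.38) × 1000 = 7960 + (-460) = 7500 ft.
ISA temperature at 7500 ft = 15 − 2 × (7500/1000) = 0°C.
ISA deviation = 0 − 0 = 0°C.
Density altitude = 7500 + 120 × (0) = 7500 ft.

7500 ft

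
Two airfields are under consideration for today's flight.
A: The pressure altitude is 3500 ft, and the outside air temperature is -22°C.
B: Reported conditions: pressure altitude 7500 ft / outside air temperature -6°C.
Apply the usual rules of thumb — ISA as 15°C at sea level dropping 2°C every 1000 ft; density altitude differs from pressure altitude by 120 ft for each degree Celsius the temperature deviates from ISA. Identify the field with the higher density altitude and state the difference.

B by 6880 ft

A: ISA temp = 8°C, deviation -30°C, DA = 3500 + 120 × (-30) = -100 ft.
B: ISA temp = 0°C, deviation -6°C, DA = 7500 + 120 × (-6) = 6780 ft.
B is higher by 6780 − (-100) = 6880 ft.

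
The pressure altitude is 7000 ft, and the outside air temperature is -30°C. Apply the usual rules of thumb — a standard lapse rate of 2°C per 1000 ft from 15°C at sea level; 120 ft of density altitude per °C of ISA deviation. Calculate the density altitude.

ISA temperature at 7000 ft = 15 − 2 × (7000/1000) = 1°C.
ISA deviation = -30 − 1 = -31°C.
Density altitude = 7000 + 120 × (-31) = 7000 + (-3720) = 3280 ft.

3280 ft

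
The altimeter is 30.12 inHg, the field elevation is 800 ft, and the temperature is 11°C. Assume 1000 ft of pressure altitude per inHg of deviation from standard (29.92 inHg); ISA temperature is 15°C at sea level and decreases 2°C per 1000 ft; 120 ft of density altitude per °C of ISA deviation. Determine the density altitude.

Pressure altitude = 800 + (29.92 − 30.12) × 1000 = 800 + (-200) = 600 ft.
ISA temperature at 600 ft = 15 − 2 × (600/1000) = 13.8°C.
ISA deviation = 11 − 13.8 = -2.8°C.
Density altitude = 600 + 120 × (-2.8) = 264 ft.

264 ft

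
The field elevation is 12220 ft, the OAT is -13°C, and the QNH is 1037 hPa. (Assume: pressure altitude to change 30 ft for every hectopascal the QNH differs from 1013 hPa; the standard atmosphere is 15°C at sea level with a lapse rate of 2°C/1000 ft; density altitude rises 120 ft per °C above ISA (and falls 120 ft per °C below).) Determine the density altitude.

Pressure altitude = 12220 + (1013 − 1037) × 30 = 12220 + (-720) = 11500 ft.
ISA temperature at 11500 ft = 15 − 2 × (11500/1000) = -8°C.
ISA deviation = -13 − (-8) = -5°C.
Density altitude = 11500 + 120 × (-5) = 10900 ft.

10900 ft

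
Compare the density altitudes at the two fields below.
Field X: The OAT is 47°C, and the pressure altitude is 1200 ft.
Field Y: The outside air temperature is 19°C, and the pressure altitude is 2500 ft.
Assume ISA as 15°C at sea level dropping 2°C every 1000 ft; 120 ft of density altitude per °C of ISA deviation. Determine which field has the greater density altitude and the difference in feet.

Field X: ISA temp = 12.6°C, deviation +34.4°C, DA = 1200 + 120 × 34.4 = 5328 ft.
Field Y: ISA temp = 10°C, deviation +9°C, DA = 2500 + 120 × 9 = 3580 ft.
Field X is higher by 5328 − 3580 = 1748 ft.

Field X by 1748 ft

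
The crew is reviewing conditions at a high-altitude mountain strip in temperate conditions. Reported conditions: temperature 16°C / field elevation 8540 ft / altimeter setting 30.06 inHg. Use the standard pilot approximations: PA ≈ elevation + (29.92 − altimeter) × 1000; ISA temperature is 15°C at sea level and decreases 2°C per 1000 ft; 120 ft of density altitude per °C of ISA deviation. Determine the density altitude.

Pressure altitude = 8540 + (29.92 − 30.06) × 1000 = 8540 + (-140) = 8400 ft.
ISA temperature at 8400 ft = 15 − 2 × (8400/1000) = -1.8°C.
ISA deviation = 16 − (-1.8) = +17.8°C.
Density altitude = 8400 + 120 × (17.8) = 10536 ft.

10536 ft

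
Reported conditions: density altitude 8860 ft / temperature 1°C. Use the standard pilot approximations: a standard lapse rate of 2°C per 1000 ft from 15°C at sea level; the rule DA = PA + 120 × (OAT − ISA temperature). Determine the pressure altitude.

8500 ft

DA = PA + 120 × (OAT − (15 − 2·PA/1000)) = PA + 120·OAT − 1800 + 0.24·PA = 1.24·PA + 120·OAT − 1800.
So 1.24·PA = 8860 − 120 × 1 + 1800 = 10540.
PA = 10540 / 1.24 = 8500 ft.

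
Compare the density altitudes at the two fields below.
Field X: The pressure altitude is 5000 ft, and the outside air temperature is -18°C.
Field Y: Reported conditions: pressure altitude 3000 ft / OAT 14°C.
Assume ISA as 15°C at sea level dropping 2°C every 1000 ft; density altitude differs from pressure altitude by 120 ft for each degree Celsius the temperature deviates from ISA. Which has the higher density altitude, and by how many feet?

Field X: ISA temp = 5°C, deviation -23°C, DA = 5000 + 120 × (-23) = 2240 ft.
Field Y: ISA temp = 9°C, deviation +5°C, DA = 3000 + 120 × 5 = 3600 ft.
Field Y is higher by 3600 − 2240 = 1360 ft.

Field Y by 1360 ft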